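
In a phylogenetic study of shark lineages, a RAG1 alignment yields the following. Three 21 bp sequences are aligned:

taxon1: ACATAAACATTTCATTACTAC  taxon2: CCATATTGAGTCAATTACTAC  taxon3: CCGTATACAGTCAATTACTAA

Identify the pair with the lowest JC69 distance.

taxon1–taxon2: 7/21 differ, p = 0.333, d = 0.441.
taxon1–taxon3: 7/21 differ, p = 0.333, d = 0.441.
taxon2–taxon3: 4/21 differ, p = 0.190, d = 0.220.
The smallest distance is between taxon2 and taxon3.

taxon2 and taxon3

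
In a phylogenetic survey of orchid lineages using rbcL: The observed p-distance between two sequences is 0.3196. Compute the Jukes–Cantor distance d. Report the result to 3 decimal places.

0.417

d = −(3/4) ln(1 − 4p/3) = −0.75 ln(1 − 0.426133) = −0.75 ln(0.573867)
  = −0.75 × (-0.555358) = 0.416519 substitutions/site.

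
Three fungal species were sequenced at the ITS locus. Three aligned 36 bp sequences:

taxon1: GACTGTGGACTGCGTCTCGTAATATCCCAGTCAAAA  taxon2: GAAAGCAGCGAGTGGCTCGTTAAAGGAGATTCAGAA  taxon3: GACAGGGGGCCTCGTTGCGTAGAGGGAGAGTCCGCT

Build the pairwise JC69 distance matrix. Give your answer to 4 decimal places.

taxon1–taxon2: 17/36 sites differ → p ≈ 0.472222, d = −0.75 ln(1 − 0.629629) = 0.744938 ≈ 0.7449.
taxon1–taxon3: 18/36 sites differ → p = 0.5, d = −0.75 ln(1 − 0.666667) = 0.823960 ≈ 0.8240.
taxon2–taxon3: 18/36 sites differ → p = 0.5, d = −0.75 ln(1 − 0.666667) = 0.823960 ≈ 0.8240.

d(taxon1,taxon2) = 0.7449, d(taxon1,taxon3) = 0.8240, d(taxon2,taxon3) = 0.8240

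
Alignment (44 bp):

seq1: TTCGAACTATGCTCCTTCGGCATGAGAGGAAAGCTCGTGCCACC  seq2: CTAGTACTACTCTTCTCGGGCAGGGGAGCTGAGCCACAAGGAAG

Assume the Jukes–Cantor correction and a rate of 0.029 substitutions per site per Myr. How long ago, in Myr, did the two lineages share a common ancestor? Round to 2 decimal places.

14.21

The sequences differ at 22 of 44 sites, so p = 22/44 = 0.5.
d = −(3/4) ln(1 − 4p/3) = −0.75 ln(1 − 0.666667) = −0.75 ln(0.333333)
  = −0.75 × (-1.098613) = 0.823960 substitutions/site.
Under a molecular clock d = 2μt, so t = d/(2μ) = 0.823960 / (2 × 0.029) = 14.21 Myr.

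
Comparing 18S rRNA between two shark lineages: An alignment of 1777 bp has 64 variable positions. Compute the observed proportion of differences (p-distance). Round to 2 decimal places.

p = 64/1777 = 0.036015… ≈ 0.04 (to 2 d.p.).

0.04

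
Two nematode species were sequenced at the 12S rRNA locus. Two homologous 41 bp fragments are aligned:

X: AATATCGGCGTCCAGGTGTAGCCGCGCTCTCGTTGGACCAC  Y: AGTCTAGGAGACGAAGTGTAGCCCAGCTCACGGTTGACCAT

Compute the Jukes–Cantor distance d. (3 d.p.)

The sequences differ at 13 of 41 sites, so p = 13/41 ≈ 0.317073.
d = −(3/4) ln(1 − 4p/3) = −0.75 ln(1 − 0.422764) = −0.75 ln(0.577236)
  = −0.75 × (-0.549504) = 0.412128 substitutions/site.

0.412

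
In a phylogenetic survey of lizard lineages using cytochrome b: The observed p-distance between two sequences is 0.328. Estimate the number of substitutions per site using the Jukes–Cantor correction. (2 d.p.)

d = −(3/4) ln(1 − 4p/3) = −0.75 ln(1 − 0.437333) = −0.75 ln(0.562667)
  = −0.75 × (-0.575067) = 0.431300 substitutions/site.

0.43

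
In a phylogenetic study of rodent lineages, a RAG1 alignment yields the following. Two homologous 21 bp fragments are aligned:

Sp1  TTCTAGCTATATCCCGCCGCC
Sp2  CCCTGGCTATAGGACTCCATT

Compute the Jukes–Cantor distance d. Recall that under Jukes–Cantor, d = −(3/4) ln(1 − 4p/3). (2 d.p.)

The sequences differ at 10 of 21 sites (1, 2, 5, 12, 13, 14, 16, 19, 20, 21), so p = 10/21 ≈ 0.47619.
d = −(3/4) ln(1 − 4p/3) = −0.75 ln(1 − 0.63492) = −0.75 ln(0.36508)
  = −0.75 × (-1.007639) = 0.755729 substitutions/site.

0.76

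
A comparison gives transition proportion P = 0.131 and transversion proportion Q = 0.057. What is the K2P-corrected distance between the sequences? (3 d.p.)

0.222

Under the Kimura two-parameter model, d = −½ ln(1 − 2P − Q) − ¼ ln(1 − 2Q).
1 − 2P − Q = 0.681, giving −½ ln(0.681) = 0.192096.
1 − 2Q = 0.886, giving −¼ ln(0.886) = 0.030260.
d = 0.192096 + 0.030260 = 0.222356.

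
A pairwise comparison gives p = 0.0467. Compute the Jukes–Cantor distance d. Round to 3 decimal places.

d = −(3/4) ln(1 − 4p/3) = −0.75 ln(1 − 0.062267) = −0.75 ln(0.937733)
  = −0.75 × (-0.064290) = 0.048218 substitutions/site.

0.048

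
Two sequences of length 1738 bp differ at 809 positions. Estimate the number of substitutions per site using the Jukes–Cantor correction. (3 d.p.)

p = 809/1738 ≈ 0.465478.
d = −(3/4) ln(1 − 4p/3) = −0.75 ln(1 − 0.620637) = −0.75 ln(0.379363)
  = −0.75 × (-0.969262) = 0.726947 substitutions/site.

0.727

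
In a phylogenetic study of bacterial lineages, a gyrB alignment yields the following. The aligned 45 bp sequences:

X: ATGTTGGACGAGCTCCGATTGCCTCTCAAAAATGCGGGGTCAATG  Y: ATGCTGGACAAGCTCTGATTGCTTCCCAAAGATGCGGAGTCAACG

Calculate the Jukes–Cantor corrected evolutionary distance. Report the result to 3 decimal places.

The sequences differ at 8 of 45 sites (4, 10, 16, 23, 26, 31, 38, 44), so p = 8/45 ≈ 0.177778.
d = −(3/4) ln(1 − 4p/3) = −0.75 ln(1 − 0.237037) = −0.75 ln(0.762963)
  = −0.75 × (-0.270546) = 0.202910 substitutions/site.

0.203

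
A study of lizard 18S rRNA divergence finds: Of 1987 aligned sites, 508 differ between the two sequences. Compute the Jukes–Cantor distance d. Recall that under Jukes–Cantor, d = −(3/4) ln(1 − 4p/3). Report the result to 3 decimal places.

p = 508/1987 ≈ 0.255662.
d = −(3/4) ln(1 − 4p/3) = −0.75 ln(1 − 0.340883) = −0.75 ln(0.659117)
  = −0.75 × (-0.416854) = 0.312641 substitutions/site.

0.313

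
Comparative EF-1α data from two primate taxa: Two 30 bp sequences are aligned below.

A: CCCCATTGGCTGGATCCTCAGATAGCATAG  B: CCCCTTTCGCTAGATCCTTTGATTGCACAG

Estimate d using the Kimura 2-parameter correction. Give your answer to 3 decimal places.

Of 30 sites, 3 differences are transitions and 4 are transversions, so P = 3/30 = 0.1 and Q = 4/30 ≈ 0.133333.
Under the Kimura two-parameter model, d = −½ ln(1 − 2P − Q) − ¼ ln(1 − 2Q).
1 − 2P − Q = 0.666667, giving −½ ln(0.666667) = 0.202732.
1 − 2Q = 0.733334, giving −¼ ln(0.733334) = 0.077539.
d = 0.202732 + 0.077539 = 0.280271.

0.280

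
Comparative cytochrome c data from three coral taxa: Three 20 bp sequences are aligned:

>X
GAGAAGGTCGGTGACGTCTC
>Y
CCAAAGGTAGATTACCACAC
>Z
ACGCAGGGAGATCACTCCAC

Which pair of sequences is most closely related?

X–Y: 9/20 differ, p = 0.450, d = 0.687.
X–Z: 10/20 differ, p = 0.500, d = 0.824.
Y–Z: 7/20 differ, p = 0.350, d = 0.471.
The smallest distance is between Y and Z.

Y and Z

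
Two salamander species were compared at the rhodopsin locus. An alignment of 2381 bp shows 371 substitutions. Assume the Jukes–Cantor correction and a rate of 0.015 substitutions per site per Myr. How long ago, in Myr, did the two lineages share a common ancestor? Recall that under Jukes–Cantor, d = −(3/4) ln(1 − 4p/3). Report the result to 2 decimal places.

p = 371/2381 ≈ 0.155817.
d = −(3/4) ln(1 − 4p/3) = −0.75 ln(1 − 0.207756) = −0.75 ln(0.792244)
  = −0.75 × (-0.232886) = 0.174665 substitutions/site.
Under a molecular clock d = 2μt, so t = d/(2μ) = 0.174665 / (2 × 0.015) = 5.82 Myr.

5.82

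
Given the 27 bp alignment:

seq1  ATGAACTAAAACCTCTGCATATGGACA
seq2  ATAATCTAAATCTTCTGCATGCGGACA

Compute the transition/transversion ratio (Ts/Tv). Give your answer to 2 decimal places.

2.00

Transitions are A↔G and C↔T; transversions are all other mismatches.
Transitions: 4. Transversions: 2.
R = 4/2 = 2.00.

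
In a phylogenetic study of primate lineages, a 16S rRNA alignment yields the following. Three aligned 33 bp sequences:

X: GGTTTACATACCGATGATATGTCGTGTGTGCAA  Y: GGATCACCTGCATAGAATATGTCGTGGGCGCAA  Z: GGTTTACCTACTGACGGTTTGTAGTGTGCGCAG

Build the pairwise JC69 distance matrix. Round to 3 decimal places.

d(X,Y) = 0.388, d(X,Z) = 0.293, d(Y,Z) = 0.497

X–Y: 10/33 sites differ → p ≈ 0.30303, d = −0.75 ln(1 − 0.40404) = 0.388186 ≈ 0.388.
X–Z: 8/33 sites differ → p ≈ 0.242424, d = −0.75 ln(1 − 0.323232) = 0.292820 ≈ 0.293.
Y–Z: 12/33 sites differ → p ≈ 0.363636, d = −0.75 ln(1 − 0.484848) = 0.497470 ≈ 0.497.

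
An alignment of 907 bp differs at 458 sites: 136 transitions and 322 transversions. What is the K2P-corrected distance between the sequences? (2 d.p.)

P = 136/907 ≈ 0.149945 and Q = 322/907 ≈ 0.355017.
Under the Kimura two-parameter model, d = −½ ln(1 − 2P − Q) − ¼ ln(1 − 2Q).
1 − 2P − Q = 0.345093, giving −½ ln(0.345093) = 0.531971.
1 − 2Q = 0.289966, giving −¼ ln(0.289966) = 0.309498.
d = 0.531971 + 0.309498 = 0.841469.

0.84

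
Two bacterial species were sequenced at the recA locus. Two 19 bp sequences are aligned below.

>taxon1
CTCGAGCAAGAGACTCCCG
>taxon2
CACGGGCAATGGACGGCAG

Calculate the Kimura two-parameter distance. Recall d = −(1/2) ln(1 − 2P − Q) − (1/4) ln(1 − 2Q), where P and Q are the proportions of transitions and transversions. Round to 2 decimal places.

0.51

Of 19 sites, 2 differences are transitions and 5 are transversions, so P = 2/19 ≈ 0.105263 and Q = 5/19 ≈ 0.263158.
Under the Kimura two-parameter model, d = −½ ln(1 − 2P − Q) − ¼ ln(1 − 2Q).
1 − 2P − Q = 0.526316, giving −½ ln(0.526316) = 0.320927.
1 − 2Q = 0.473684, giving −¼ ln(0.473684) = 0.186804.
d = 0.320927 + 0.186804 = 0.507731.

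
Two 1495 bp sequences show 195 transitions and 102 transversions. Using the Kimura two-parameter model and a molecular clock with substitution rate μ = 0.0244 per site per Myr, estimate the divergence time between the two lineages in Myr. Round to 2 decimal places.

P = 195/1495 ≈ 0.130435 and Q = 102/1495 ≈ 0.068227.
Under the Kimura two-parameter model, d = −½ ln(1 − 2P − Q) − ¼ ln(1 − 2Q).
1 − 2P − Q = 0.670903, giving −½ ln(0.670903) = 0.199565.
1 − 2Q = 0.863546, giving −¼ ln(0.863546) = 0.036677.
d = 0.199565 + 0.036677 = 0.236242.
Under a molecular clock d = 2μt, so t = d/(2μ) = 0.236242 / (2 × 0.0244) = 4.84 Myr.

4.84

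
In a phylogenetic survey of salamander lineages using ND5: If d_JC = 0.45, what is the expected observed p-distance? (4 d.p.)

p = (3/4)(1 − e^(−4d/3)) = 0.75 × (1 − e^(-0.6)) = 0.75 × (1 − 0.548812) = 0.338391.

0.3384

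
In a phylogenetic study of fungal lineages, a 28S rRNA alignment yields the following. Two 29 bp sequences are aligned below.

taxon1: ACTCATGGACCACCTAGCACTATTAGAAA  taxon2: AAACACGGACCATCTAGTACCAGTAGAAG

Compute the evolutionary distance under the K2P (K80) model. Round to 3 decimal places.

Of 29 sites, 5 differences are transitions and 3 are transversions, so P = 5/29 ≈ 0.172414 and Q = 3/29 ≈ 0.103448.
Under the Kimura two-parameter model, d = −½ ln(1 − 2P − Q) − ¼ ln(1 − 2Q).
1 − 2P − Q = 0.551724, giving −½ ln(0.551724) = 0.297354.
1 − 2Q = 0.793104, giving −¼ ln(0.793104) = 0.057950.
d = 0.297354 + 0.057950 = 0.355304.

0.355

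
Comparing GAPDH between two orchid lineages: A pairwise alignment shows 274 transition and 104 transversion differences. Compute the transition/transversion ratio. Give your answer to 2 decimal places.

2.63

R = 274/104 = 2.634615… ≈ 2.63 (to 2 d.p.).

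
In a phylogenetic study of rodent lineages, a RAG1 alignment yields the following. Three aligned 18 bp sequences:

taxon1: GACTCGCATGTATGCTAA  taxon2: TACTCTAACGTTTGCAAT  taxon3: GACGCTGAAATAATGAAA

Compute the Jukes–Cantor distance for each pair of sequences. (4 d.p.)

d(taxon1,taxon2) = 0.5482, d(taxon1,taxon3) = 0.8240, d(taxon2,taxon3) = 1.0124

taxon1–taxon2: 7/18 sites differ → p ≈ 0.388889, d = −0.75 ln(1 − 0.518519) = 0.548166 ≈ 0.5482.
taxon1–taxon3: 9/18 sites differ → p = 0.5, d = −0.75 ln(1 − 0.666667) = 0.823960 ≈ 0.8240.
taxon2–taxon3: 10/18 sites differ → p ≈ 0.555556, d = −0.75 ln(1 − 0.740741) = 1.012446 ≈ 1.0124.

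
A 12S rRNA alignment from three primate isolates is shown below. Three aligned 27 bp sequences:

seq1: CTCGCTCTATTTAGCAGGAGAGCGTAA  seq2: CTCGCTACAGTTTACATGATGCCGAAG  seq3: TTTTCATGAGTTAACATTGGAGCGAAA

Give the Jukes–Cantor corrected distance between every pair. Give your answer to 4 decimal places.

seq1–seq2: 11/27 sites differ → p ≈ 0.407407, d = −0.75 ln(1 − 0.543209) = 0.587647 ≈ 0.5876.
seq1–seq3: 12/27 sites differ → p ≈ 0.444444, d = −0.75 ln(1 − 0.592592) = 0.673455 ≈ 0.6735.
seq2–seq3: 13/27 sites differ → p ≈ 0.481481, d = −0.75 ln(1 − 0.641975) = 0.770364 ≈ 0.7704.

d(seq1,seq2) = 0.5876, d(seq1,seq3) = 0.6735, d(seq2,seq3) = 0.7704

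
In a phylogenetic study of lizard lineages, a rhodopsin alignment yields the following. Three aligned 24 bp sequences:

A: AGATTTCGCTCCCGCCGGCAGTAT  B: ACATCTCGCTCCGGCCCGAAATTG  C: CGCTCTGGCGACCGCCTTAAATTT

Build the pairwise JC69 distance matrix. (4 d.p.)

A–B: 8/24 sites differ → p ≈ 0.333333, d = −0.75 ln(1 − 0.444444) = 0.440839 ≈ 0.4408.
A–C: 11/24 sites differ → p ≈ 0.458333, d = −0.75 ln(1 − 0.611111) = 0.708346 ≈ 0.7083.
B–C: 10/24 sites differ → p ≈ 0.416667, d = −0.75 ln(1 − 0.555556) = 0.608198 ≈ 0.6082.

d(A,B) = 0.4408, d(A,C) = 0.7083, d(B,C) = 0.6082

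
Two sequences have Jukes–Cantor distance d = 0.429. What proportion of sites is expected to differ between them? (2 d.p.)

p = (3/4)(1 − e^(−4d/3)) = 0.75 × (1 − e^(-0.572)) = 0.75 × (1 − 0.564396) = 0.326703.

0.33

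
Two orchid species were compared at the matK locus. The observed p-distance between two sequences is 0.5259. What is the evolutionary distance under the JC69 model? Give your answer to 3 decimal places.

d = −(3/4) ln(1 − 4p/3) = −0.75 ln(1 − 0.7012) = −0.75 ln(0.2988)
  = −0.75 × (-1.207981) = 0.905986 substitutions/site.

0.906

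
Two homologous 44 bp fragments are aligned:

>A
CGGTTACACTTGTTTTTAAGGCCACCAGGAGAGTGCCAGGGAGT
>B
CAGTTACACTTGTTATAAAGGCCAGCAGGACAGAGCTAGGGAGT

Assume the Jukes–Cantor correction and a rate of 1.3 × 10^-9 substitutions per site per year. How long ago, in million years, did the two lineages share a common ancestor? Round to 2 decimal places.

68.77

The sequences differ at 7 of 44 sites (2, 15, 17, 25, 31, 34, 37), so p = 7/44 ≈ 0.159091.
d = −(3/4) ln(1 − 4p/3) = −0.75 ln(1 − 0.212121) = −0.75 ln(0.787879)
  = −0.75 × (-0.238411) = 0.178808 substitutions/site.
Under a molecular clock d = 2μt, so t = d/(2μ) = 0.178808 / (2 × 1.3 × 10^-9) = 68.77 million years.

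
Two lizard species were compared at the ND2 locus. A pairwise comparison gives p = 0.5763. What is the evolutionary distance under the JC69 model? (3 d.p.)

1.097

d = −(3/4) ln(1 − 4p/3) = −0.75 ln(1 − 0.7684) = −0.75 ln(0.2316)
  = −0.75 × (-1.462744) = 1.097058 substitutions/site.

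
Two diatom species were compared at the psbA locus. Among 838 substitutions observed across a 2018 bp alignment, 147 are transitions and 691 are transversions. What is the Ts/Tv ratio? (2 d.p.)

R = 147/691 = 0.212735… ≈ 0.21 (to 2 d.p.).

0.21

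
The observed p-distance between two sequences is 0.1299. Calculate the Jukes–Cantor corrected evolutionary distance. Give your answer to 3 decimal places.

d = −(3/4) ln(1 − 4p/3) = −0.75 ln(1 − 0.1732) = −0.75 ln(0.8268)
  = −0.75 × (-0.190192) = 0.142644 substitutions/site.

0.143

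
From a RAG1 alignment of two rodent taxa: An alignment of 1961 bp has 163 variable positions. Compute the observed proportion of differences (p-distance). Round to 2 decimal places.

0.08

p = 163/1961 = 0.083120… ≈ 0.08 (to 2 d.p.).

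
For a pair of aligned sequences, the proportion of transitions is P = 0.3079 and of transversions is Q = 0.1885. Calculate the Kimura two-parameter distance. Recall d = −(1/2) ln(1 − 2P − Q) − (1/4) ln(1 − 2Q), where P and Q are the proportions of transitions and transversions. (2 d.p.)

Under the Kimura two-parameter model, d = −½ ln(1 − 2P − Q) − ¼ ln(1 − 2Q).
1 − 2P − Q = 0.1957, giving −½ ln(0.1957) = 0.815586.
1 − 2Q = 0.623, giving −¼ ln(0.623) = 0.118302.
d = 0.815586 + 0.118302 = 0.933888.

0.93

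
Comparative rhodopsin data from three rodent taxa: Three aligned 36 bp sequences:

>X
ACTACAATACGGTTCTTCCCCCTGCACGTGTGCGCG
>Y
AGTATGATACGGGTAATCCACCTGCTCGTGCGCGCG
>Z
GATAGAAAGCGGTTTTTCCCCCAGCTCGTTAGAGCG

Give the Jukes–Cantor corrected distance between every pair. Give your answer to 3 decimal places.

d(X,Y) = 0.304, d(X,Z) = 0.392, d(Y,Z) = 0.548

X–Y: 9/36 sites differ → p = 0.25, d = −0.75 ln(1 − 0.333333) = 0.304098 ≈ 0.304.
X–Z: 11/36 sites differ → p ≈ 0.305556, d = −0.75 ln(1 − 0.407408) = 0.392437 ≈ 0.392.
Y–Z: 14/36 sites differ → p ≈ 0.388889, d = −0.75 ln(1 − 0.518519) = 0.548166 ≈ 0.548.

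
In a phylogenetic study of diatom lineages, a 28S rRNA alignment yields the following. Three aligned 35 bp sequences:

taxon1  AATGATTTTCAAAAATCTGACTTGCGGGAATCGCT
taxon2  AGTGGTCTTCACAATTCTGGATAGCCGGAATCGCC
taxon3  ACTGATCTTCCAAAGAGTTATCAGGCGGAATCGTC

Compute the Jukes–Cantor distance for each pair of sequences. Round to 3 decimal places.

taxon1–taxon2: 10/35 sites differ → p ≈ 0.285714, d = −0.75 ln(1 − 0.380952) = 0.359679 ≈ 0.360.
taxon1–taxon3: 14/35 sites differ → p = 0.4, d = −0.75 ln(1 − 0.533333) = 0.571605 ≈ 0.572.
taxon2–taxon3: 13/35 sites differ → p ≈ 0.371429, d = −0.75 ln(1 − 0.495239) = 0.512753 ≈ 0.513.

d(taxon1,taxon2) = 0.360, d(taxon1,taxon3) = 0.572, d(taxon2,taxon3) = 0.513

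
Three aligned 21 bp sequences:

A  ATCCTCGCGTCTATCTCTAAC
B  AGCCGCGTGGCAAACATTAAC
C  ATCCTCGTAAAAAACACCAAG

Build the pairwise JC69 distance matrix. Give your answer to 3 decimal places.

d(A,B) = 0.532, d(A,C) = 0.635, d(B,C) = 0.532

A–B: 8/21 sites differ → p ≈ 0.380952, d = −0.75 ln(1 − 0.507936) = 0.531860 ≈ 0.532.
A–C: 9/21 sites differ → p ≈ 0.428571, d = −0.75 ln(1 − 0.571428) = 0.635472 ≈ 0.635.
B–C: 8/21 sites differ → p ≈ 0.380952, d = −0.75 ln(1 − 0.507936) = 0.531860 ≈ 0.532.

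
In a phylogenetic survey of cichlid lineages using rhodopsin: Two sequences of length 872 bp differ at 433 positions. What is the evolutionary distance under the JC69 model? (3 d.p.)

0.814

p = 433/872 ≈ 0.49656.
d = −(3/4) ln(1 − 4p/3) = −0.75 ln(1 − 0.66208) = −0.75 ln(0.33792)
  = −0.75 × (-1.084946) = 0.813710 substitutions/site.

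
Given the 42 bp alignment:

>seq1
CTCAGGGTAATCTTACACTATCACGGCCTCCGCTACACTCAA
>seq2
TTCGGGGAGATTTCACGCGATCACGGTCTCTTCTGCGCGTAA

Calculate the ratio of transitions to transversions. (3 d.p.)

Transitions are A↔G and C↔T; transversions are all other mismatches.
Transitions: 11. Transversions: 4.
R = 11/4 = 2.750.

2.750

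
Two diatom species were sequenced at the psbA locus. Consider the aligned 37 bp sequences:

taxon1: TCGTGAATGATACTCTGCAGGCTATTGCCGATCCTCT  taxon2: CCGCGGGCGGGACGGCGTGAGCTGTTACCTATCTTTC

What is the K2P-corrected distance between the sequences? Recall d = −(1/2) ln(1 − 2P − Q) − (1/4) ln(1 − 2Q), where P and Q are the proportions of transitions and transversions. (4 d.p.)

Of 37 sites, 15 differences are transitions and 4 are transversions, so P = 15/37 ≈ 0.405405 and Q = 4/37 ≈ 0.108108.
Under the Kimura two-parameter model, d = −½ ln(1 − 2P − Q) − ¼ ln(1 − 2Q).
1 − 2P − Q = 0.081082, giving −½ ln(0.081082) = 1.256147.
1 − 2Q = 0.783784, giving −¼ ln(0.783784) = 0.060905.
d = 1.256147 + 0.060905 = 1.317052.

1.3171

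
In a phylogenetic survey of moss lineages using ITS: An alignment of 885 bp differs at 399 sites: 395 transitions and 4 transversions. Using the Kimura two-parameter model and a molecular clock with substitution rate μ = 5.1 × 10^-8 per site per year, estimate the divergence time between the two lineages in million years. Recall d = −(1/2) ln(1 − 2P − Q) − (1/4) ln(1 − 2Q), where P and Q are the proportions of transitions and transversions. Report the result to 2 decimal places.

11.17

P = 395/885 ≈ 0.446328 and Q = 4/885 ≈ 0.00452.
Under the Kimura two-parameter model, d = −½ ln(1 − 2P − Q) − ¼ ln(1 − 2Q).
1 − 2P − Q = 0.102824, giving −½ ln(0.102824) = 1.137368.
1 − 2Q = 0.99096, giving −¼ ln(0.99096) = 0.002270.
d = 1.137368 + 0.002270 = 1.139638.
Under a molecular clock d = 2μt, so t = d/(2μ) = 1.139638 / (2 × 5.1 × 10^-8) = 11.17 million years.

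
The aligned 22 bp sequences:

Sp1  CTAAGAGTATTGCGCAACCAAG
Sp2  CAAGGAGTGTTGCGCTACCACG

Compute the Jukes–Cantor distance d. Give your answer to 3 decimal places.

0.271

The sequences differ at 5 of 22 sites (2, 4, 9, 16, 21), so p = 5/22 ≈ 0.227273.
d = −(3/4) ln(1 − 4p/3) = −0.75 ln(1 − 0.303031) = −0.75 ln(0.696969)
  = −0.75 × (-0.361014) = 0.270761 substitutions/site.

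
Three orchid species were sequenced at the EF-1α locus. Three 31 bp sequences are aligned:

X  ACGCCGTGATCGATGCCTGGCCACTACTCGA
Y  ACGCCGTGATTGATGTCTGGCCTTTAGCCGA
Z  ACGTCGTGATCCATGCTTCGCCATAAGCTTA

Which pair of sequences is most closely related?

X and Y

X–Y: 6/31 differ, p = 0.194, d = 0.224.
X–Z: 10/31 differ, p = 0.323, d = 0.422.
Y–Z: 10/31 differ, p = 0.323, d = 0.422.
The smallest distance is between X and Y.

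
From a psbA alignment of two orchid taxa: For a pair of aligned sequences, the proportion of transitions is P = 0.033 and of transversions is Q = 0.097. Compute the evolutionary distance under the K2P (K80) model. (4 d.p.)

0.1429

Under the Kimura two-parameter model, d = −½ ln(1 − 2P − Q) − ¼ ln(1 − 2Q).
1 − 2P − Q = 0.837, giving −½ ln(0.837) = 0.088966.
1 − 2Q = 0.806, giving −¼ ln(0.806) = 0.053918.
d = 0.088966 + 0.053918 = 0.142884.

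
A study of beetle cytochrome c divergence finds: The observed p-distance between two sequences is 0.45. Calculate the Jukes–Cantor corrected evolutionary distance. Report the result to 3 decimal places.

d = −(3/4) ln(1 − 4p/3) = −0.75 ln(1 − 0.6) = −0.75 ln(0.4)
  = −0.75 × (-0.916291) = 0.687218 substitutions/site.

0.687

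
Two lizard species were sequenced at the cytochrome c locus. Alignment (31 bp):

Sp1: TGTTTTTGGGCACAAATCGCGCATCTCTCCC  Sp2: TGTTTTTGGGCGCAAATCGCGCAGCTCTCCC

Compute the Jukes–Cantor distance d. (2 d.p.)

0.07

The sequences differ at 2 of 31 sites (12, 24), so p = 2/31 ≈ 0.064516.
d = −(3/4) ln(1 − 4p/3) = −0.75 ln(1 − 0.086021) = −0.75 ln(0.913979)
  = −0.75 × (-0.089948) = 0.067461 substitutions/site.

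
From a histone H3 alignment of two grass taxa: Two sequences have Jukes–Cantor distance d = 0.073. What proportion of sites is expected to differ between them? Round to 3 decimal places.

p = (3/4)(1 − e^(−4d/3)) = 0.75 × (1 − e^(-0.097333)) = 0.75 × (1 − 0.907254) = 0.069560.

0.070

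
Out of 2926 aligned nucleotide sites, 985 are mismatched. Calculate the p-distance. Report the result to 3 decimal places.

p = 985/2926 = 0.336637… ≈ 0.337 (to 3 d.p.).

0.337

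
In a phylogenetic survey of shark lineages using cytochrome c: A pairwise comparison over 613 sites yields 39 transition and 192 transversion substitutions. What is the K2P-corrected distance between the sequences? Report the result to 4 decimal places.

0.5365

P = 39/613 ≈ 0.063622 and Q = 192/613 ≈ 0.313214.
Under the Kimura two-parameter model, d = −½ ln(1 − 2P − Q) − ¼ ln(1 − 2Q).
1 − 2P − Q = 0.559542, giving −½ ln(0.559542) = 0.290318.
1 − 2Q = 0.373572, giving −¼ ln(0.373572) = 0.246161.
d = 0.290318 + 0.246161 = 0.536479.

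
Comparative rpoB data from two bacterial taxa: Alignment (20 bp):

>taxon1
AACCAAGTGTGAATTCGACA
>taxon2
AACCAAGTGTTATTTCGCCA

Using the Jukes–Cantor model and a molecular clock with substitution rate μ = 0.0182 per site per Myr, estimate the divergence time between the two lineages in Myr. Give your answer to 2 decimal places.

The sequences differ at 3 of 20 sites (11, 13, 18), so p = 3/20 = 0.15.
d = −(3/4) ln(1 − 4p/3) = −0.75 ln(1 − 0.2) = −0.75 ln(0.8)
  = −0.75 × (-0.223144) = 0.167358 substitutions/site.
Under a molecular clock d = 2μt, so t = d/(2μ) = 0.167358 / (2 × 0.0182) = 4.60 Myr.

4.60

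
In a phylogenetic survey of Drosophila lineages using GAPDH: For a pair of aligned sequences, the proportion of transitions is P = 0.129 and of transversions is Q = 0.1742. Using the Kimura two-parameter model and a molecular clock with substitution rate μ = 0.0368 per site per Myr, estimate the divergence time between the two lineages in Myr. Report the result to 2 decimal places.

5.30

Under the Kimura two-parameter model, d = −½ ln(1 − 2P − Q) − ¼ ln(1 − 2Q).
1 − 2P − Q = 0.5678, giving −½ ln(0.5678) = 0.282993.
1 − 2Q = 0.6516, giving −¼ ln(0.6516) = 0.107081.
d = 0.282993 + 0.107081 = 0.390074.
Under a molecular clock d = 2μt, so t = d/(2μ) = 0.390074 / (2 × 0.0368) = 5.30 Myr.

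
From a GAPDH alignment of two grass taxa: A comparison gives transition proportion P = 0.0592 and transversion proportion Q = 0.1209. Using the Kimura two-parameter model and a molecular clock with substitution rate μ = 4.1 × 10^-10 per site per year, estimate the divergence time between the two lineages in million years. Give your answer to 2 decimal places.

Under the Kimura two-parameter model, d = −½ ln(1 − 2P − Q) − ¼ ln(1 − 2Q).
1 − 2P − Q = 0.7607, giving −½ ln(0.7607) = 0.136758.
1 − 2Q = 0.7582, giving −¼ ln(0.7582) = 0.069202.
d = 0.136758 + 0.069202 = 0.205960.
Under a molecular clock d = 2μt, so t = d/(2μ) = 0.205960 / (2 × 4.1 × 10^-10) = 251.17 million years.

251.17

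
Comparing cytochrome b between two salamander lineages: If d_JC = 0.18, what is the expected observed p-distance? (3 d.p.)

0.160

p = (3/4)(1 − e^(−4d/3)) = 0.75 × (1 − e^(-0.24)) = 0.75 × (1 − 0.786628) = 0.160029.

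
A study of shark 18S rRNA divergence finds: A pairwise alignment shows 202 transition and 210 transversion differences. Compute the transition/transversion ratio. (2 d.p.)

R = 202/210 = 0.961904… ≈ 0.96 (to 2 d.p.).

0.96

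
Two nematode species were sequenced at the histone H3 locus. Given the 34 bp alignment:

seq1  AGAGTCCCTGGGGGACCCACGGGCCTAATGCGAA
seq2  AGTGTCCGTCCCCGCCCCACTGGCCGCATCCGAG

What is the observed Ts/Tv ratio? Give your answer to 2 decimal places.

Transitions are A↔G and C↔T; transversions are all other mismatches.
Transitions: 1. Transversions: 11.
R = 1/11 = 0.090909… ≈ 0.09 (to 2 d.p.).

0.09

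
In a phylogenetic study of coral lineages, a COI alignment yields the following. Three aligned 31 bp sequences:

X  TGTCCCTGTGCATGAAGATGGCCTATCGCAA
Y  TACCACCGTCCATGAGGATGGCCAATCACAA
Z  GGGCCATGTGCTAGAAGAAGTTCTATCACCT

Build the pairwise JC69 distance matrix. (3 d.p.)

d(X,Y) = 0.316, d(X,Z) = 0.481, d(Y,Z) = 0.874

X–Y: 8/31 sites differ → p ≈ 0.258065, d = −0.75 ln(1 − 0.344087) = 0.316295 ≈ 0.316.
X–Z: 11/31 sites differ → p ≈ 0.354839, d = −0.75 ln(1 − 0.473119) = 0.480585 ≈ 0.481.
Y–Z: 16/31 sites differ → p ≈ 0.516129, d = −0.75 ln(1 − 0.688172) = 0.873978 ≈ 0.874.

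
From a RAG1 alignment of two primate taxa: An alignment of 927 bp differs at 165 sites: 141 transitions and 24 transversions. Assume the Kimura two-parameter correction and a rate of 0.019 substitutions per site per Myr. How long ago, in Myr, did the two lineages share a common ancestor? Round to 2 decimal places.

P = 141/927 ≈ 0.152104 and Q = 24/927 ≈ 0.02589.
Under the Kimura two-parameter model, d = −½ ln(1 − 2P − Q) − ¼ ln(1 − 2Q).
1 − 2P − Q = 0.669902, giving −½ ln(0.669902) = 0.200312.
1 − 2Q = 0.94822, giving −¼ ln(0.94822) = 0.013292.
d = 0.200312 + 0.013292 = 0.213604.
Under a molecular clock d = 2μt, so t = d/(2μ) = 0.213604 / (2 × 0.019) = 5.62 Myr.

5.62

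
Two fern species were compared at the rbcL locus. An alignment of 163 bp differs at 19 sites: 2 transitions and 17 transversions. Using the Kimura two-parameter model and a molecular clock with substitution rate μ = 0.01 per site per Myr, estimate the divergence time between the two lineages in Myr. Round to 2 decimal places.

6.37

P = 2/163 ≈ 0.01227 and Q = 17/163 ≈ 0.104294.
Under the Kimura two-parameter model, d = −½ ln(1 − 2P − Q) − ¼ ln(1 − 2Q).
1 − 2P − Q = 0.871166, giving −½ ln(0.871166) = 0.068961.
1 − 2Q = 0.791412, giving −¼ ln(0.791412) = 0.058484.
d = 0.068961 + 0.058484 = 0.127445.
Under a molecular clock d = 2μt, so t = d/(2μ) = 0.127445 / (2 × 0.01) = 6.37 Myr.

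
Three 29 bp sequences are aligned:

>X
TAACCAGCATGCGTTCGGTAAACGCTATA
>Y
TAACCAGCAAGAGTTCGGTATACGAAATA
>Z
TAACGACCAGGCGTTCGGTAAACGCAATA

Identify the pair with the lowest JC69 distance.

X–Y: 5/29 differ, p = 0.172, d = 0.196.
X–Z: 4/29 differ, p = 0.138, d = 0.152.
Y–Z: 6/29 differ, p = 0.207, d = 0.242.
The smallest distance is between X and Z.

X and Z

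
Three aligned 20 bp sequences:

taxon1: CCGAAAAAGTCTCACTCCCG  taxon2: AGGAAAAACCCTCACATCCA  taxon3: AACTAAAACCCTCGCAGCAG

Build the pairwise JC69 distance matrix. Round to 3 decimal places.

taxon1–taxon2: 7/20 sites differ → p = 0.35, d = −0.75 ln(1 − 0.466667) = 0.471457 ≈ 0.471.
taxon1–taxon3: 10/20 sites differ → p = 0.5, d = −0.75 ln(1 − 0.666667) = 0.823960 ≈ 0.824.
taxon2–taxon3: 7/20 sites differ → p = 0.35, d = −0.75 ln(1 − 0.466667) = 0.471457 ≈ 0.471.

d(taxon1,taxon2) = 0.471, d(taxon1,taxon3) = 0.824, d(taxon2,taxon3) = 0.471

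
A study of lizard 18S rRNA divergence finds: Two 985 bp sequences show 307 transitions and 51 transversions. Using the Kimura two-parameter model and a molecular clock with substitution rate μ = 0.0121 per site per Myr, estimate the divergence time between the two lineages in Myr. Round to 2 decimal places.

24.36

P = 307/985 ≈ 0.311675 and Q = 51/985 ≈ 0.051777.
Under the Kimura two-parameter model, d = −½ ln(1 − 2P − Q) − ¼ ln(1 − 2Q).
1 − 2P − Q = 0.324873, giving −½ ln(0.324873) = 0.562160.
1 − 2Q = 0.896446, giving −¼ ln(0.896446) = 0.027329.
d = 0.562160 + 0.027329 = 0.589489.
Under a molecular clock d = 2μt, so t = d/(2μ) = 0.589489 / (2 × 0.0121) = 24.36 Myr.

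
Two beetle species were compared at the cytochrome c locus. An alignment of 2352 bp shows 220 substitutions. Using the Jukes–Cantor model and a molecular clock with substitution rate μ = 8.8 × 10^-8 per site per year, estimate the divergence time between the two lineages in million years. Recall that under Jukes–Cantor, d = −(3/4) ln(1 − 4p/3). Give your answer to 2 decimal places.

0.57

p = 220/2352 ≈ 0.093537.
d = −(3/4) ln(1 − 4p/3) = −0.75 ln(1 − 0.124716) = −0.75 ln(0.875284)
  = −0.75 × (-0.133207) = 0.099905 substitutions/site.
Under a molecular clock d = 2μt, so t = d/(2μ) = 0.099905 / (2 × 8.8 × 10^-8) = 0.57 million years.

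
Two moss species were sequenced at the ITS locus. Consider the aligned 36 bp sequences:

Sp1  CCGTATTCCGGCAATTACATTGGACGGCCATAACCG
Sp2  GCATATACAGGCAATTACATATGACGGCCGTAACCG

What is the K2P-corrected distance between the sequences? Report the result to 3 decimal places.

0.225

Of 36 sites, 2 differences are transitions and 5 are transversions, so P = 2/36 ≈ 0.055556 and Q = 5/36 ≈ 0.138889.
Under the Kimura two-parameter model, d = −½ ln(1 − 2P − Q) − ¼ ln(1 − 2Q).
1 − 2P − Q = 0.749999, giving −½ ln(0.749999) = 0.143842.
1 − 2Q = 0.722222, giving −¼ ln(0.722222) = 0.081356.
d = 0.143842 + 0.081356 = 0.225198.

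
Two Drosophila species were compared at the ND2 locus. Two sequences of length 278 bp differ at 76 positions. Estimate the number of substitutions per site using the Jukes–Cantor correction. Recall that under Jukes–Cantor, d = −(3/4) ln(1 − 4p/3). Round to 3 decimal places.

p = 76/278 ≈ 0.273381.
d = −(3/4) ln(1 − 4p/3) = −0.75 ln(1 − 0.364508) = −0.75 ln(0.635492)
  = −0.75 × (-0.453356) = 0.340017 substitutions/site.

0.340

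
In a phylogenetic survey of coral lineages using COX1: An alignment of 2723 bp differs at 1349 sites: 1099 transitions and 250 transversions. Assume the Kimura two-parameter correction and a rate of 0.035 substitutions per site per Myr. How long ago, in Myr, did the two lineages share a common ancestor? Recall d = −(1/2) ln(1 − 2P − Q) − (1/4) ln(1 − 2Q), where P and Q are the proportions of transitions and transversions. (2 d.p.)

17.10

P = 1099/2723 ≈ 0.403599 and Q = 250/2723 ≈ 0.091811.
Under the Kimura two-parameter model, d = −½ ln(1 − 2P − Q) − ¼ ln(1 − 2Q).
1 − 2P − Q = 0.100991, giving −½ ln(0.100991) = 1.146362.
1 − 2Q = 0.816378, giving −¼ ln(0.816378) = 0.050719.
d = 1.146362 + 0.050719 = 1.197081.
Under a molecular clock d = 2μt, so t = d/(2μ) = 1.197081 / (2 × 0.035) = 17.10 Myr.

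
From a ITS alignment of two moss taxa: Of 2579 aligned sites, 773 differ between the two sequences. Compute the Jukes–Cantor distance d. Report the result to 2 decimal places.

0.38

p = 773/2579 ≈ 0.299729.
d = −(3/4) ln(1 − 4p/3) = −0.75 ln(1 − 0.399639) = −0.75 ln(0.600361)
  = −0.75 × (-0.510224) = 0.382668 substitutions/site.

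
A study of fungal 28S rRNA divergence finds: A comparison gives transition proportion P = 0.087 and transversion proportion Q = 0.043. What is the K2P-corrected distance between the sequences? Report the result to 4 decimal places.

0.1448

Under the Kimura two-parameter model, d = −½ ln(1 − 2P − Q) − ¼ ln(1 − 2Q).
1 − 2P − Q = 0.783, giving −½ ln(0.783) = 0.122311.
1 − 2Q = 0.914, giving −¼ ln(0.914) = 0.022481.
d = 0.122311 + 0.022481 = 0.144792.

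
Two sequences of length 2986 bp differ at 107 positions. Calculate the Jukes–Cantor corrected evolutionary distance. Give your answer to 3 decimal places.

0.037

p = 107/2986 ≈ 0.035834.
d = −(3/4) ln(1 − 4p/3) = −0.75 ln(1 − 0.047779) = −0.75 ln(0.952221)
  = −0.75 × (-0.048958) = 0.036719 substitutions/site.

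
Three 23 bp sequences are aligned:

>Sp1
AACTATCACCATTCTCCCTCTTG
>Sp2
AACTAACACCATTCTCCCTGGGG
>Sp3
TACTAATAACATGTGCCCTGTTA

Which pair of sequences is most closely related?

Sp1 and Sp2

Sp1–Sp2: 4/23 differ, p = 0.174, d = 0.198.
Sp1–Sp3: 9/23 differ, p = 0.391, d = 0.553.
Sp2–Sp3: 9/23 differ, p = 0.391, d = 0.553.
The smallest distance is between Sp1 and Sp2.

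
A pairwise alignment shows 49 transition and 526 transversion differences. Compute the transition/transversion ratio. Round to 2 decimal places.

R = 49/526 = 0.093155… ≈ 0.09 (to 2 d.p.).

0.09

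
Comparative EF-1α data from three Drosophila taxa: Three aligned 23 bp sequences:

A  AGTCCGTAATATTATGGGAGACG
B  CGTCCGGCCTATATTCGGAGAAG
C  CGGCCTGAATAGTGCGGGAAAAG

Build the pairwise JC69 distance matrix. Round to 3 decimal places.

d(A,B) = 0.467, d(A,C) = 0.553, d(B,C) = 0.650

A–B: 8/23 sites differ → p ≈ 0.347826, d = −0.75 ln(1 − 0.463768) = 0.467391 ≈ 0.467.
A–C: 9/23 sites differ → p ≈ 0.391304, d = −0.75 ln(1 − 0.521739) = 0.553199 ≈ 0.553.
B–C: 10/23 sites differ → p ≈ 0.434783, d = −0.75 ln(1 − 0.579711) = 0.650110 ≈ 0.650.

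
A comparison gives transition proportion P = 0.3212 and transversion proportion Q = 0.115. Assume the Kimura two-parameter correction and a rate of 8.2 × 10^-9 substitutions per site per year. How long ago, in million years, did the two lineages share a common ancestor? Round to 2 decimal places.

47.17

Under the Kimura two-parameter model, d = −½ ln(1 − 2P − Q) − ¼ ln(1 − 2Q).
1 − 2P − Q = 0.2426, giving −½ ln(0.2426) = 0.708171.
1 − 2Q = 0.77, giving −¼ ln(0.77) = 0.065341.
d = 0.708171 + 0.065341 = 0.773512.
Under a molecular clock d = 2μt, so t = d/(2μ) = 0.773512 / (2 × 8.2 × 10^-9) = 47.17 million years.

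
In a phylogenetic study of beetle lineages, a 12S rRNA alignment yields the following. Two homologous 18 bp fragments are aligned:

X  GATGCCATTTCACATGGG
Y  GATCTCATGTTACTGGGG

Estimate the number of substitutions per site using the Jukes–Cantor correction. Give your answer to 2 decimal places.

0.44

The sequences differ at 6 of 18 sites (4, 5, 9, 11, 14, 15), so p = 6/18 ≈ 0.333333.
d = −(3/4) ln(1 − 4p/3) = −0.75 ln(1 − 0.444444) = −0.75 ln(0.555556)
  = −0.75 × (-0.587786) = 0.440840 substitutions/site.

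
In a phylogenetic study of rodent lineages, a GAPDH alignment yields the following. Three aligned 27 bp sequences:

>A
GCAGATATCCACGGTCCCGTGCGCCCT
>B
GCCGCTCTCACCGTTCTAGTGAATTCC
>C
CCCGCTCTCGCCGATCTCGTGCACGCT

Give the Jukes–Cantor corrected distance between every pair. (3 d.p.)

A–B: 13/27 sites differ → p ≈ 0.481481, d = −0.75 ln(1 − 0.641975) = 0.770364 ≈ 0.770.
A–C: 10/27 sites differ → p ≈ 0.37037, d = −0.75 ln(1 − 0.493827) = 0.510658 ≈ 0.511.
B–C: 8/27 sites differ → p ≈ 0.296296, d = −0.75 ln(1 − 0.395061) = 0.376971 ≈ 0.377.

d(A,B) = 0.770, d(A,C) = 0.511, d(B,C) = 0.377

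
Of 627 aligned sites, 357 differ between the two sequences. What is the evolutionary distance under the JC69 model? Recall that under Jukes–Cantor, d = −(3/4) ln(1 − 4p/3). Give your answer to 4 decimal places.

1.0678

p = 357/627 ≈ 0.569378.
d = −(3/4) ln(1 − 4p/3) = −0.75 ln(1 − 0.759171) = −0.75 ln(0.240829)
  = −0.75 × (-1.423668) = 1.067751 substitutions/site.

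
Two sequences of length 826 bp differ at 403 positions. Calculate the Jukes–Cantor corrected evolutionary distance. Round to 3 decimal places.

0.788

p = 403/826 ≈ 0.487893.
d = −(3/4) ln(1 − 4p/3) = −0.75 ln(1 − 0.650524) = −0.75 ln(0.349476)
  = −0.75 × (-1.051320) = 0.788490 substitutions/site.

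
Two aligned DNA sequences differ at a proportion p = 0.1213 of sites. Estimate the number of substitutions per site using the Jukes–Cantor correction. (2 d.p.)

d = −(3/4) ln(1 − 4p/3) = −0.75 ln(1 − 0.161733) = −0.75 ln(0.838267)
  = −0.75 × (-0.176419) = 0.132314 substitutions/site.

0.13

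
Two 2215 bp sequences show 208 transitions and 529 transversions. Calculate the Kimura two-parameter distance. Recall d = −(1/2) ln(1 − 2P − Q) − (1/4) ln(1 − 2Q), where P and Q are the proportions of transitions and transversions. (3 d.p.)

0.440

P = 208/2215 ≈ 0.093905 and Q = 529/2215 ≈ 0.238826.
Under the Kimura two-parameter model, d = −½ ln(1 − 2P − Q) − ¼ ln(1 − 2Q).
1 − 2P − Q = 0.573364, giving −½ ln(0.573364) = 0.278117.
1 − 2Q = 0.522348, giving −¼ ln(0.522348) = 0.162355.
d = 0.278117 + 0.162355 = 0.440472.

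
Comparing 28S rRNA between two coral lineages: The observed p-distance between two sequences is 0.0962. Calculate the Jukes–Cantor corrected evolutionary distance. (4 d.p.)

d = −(3/4) ln(1 − 4p/3) = −0.75 ln(1 − 0.128267) = −0.75 ln(0.871733)
  = −0.75 × (-0.137272) = 0.102954 substitutions/site.

0.1030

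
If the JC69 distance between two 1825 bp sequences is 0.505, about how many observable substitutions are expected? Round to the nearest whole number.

Invert JC69: p = (3/4)(1 − e^(−4d/3)) = 0.75 × (1 − e^(-0.673333)) = 0.75 × (1 − 0.510006) = 0.367496.
Expected differing sites = pL ≈ 0.367496 × 1825 = 670.6802 ≈ 671.

671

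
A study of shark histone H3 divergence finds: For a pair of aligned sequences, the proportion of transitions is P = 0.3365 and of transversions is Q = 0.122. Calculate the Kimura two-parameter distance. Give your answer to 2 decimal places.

0.86

Under the Kimura two-parameter model, d = −½ ln(1 − 2P − Q) − ¼ ln(1 − 2Q).
1 − 2P − Q = 0.205, giving −½ ln(0.205) = 0.792373.
1 − 2Q = 0.756, giving −¼ ln(0.756) = 0.069928.
d = 0.792373 + 0.069928 = 0.862301.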